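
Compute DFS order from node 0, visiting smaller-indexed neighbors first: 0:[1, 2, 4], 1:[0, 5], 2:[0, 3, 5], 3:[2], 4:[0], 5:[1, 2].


DFS stack-based: start with [0]
Visit order: [0, 1, 5, 2, 3, 4]


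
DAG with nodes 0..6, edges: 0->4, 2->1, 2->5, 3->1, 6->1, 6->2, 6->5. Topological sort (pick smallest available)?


Kahn's algorithm, process smallest node first
Order: [0, 3, 4, 6, 2, 1, 5]


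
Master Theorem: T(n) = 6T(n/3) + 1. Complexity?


a=6, b=3, c=0. log_3(6)=1.631 > c=0. Case 1: O(n^log_b(a)) = O(n^1.631)
Complexity: O(n^1.631)


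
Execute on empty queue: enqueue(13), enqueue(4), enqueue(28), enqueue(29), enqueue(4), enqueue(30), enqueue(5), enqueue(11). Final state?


enqueue(13) -> [13]
enqueue(4) -> [13, 4]
enqueue(28) -> [13, 4, 28]
enqueue(29) -> [13, 4, 28, 29]
enqueue(4) -> [13, 4, 28, 29, 4]
enqueue(30) -> [13, 4, 28, 29, 4, 30]
enqueue(5) -> [13, 4, 28, 29, 4, 30, 5]
enqueue(11) -> [13, 4, 28, 29, 4, 30, 5, 11]
Final queue (front to back): [13, 4, 28, 29, 4, 30, 5, 11]


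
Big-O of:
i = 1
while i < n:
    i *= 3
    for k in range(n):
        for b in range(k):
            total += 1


Per nesting level: O(log n) * O(n) * O(n) [triangular over k] = O(n^2 log n)
Complexity: O(n^2 log n)


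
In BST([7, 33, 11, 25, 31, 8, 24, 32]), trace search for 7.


BST root = 7
Search for 7: compare at each node
Path: [7]


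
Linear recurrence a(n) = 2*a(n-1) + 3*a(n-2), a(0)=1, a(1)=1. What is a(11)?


Build bottom-up:
...a(9)=9841, a(10)=29525, a(11)=2*29525+3*9841=88573


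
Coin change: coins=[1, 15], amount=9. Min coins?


dp[0]=0; dp[i]=1+min(dp[i-c] for c in coins)
...dp[4]=4, dp[5]=5, dp[6]=6, dp[7]=7, dp[8]=8, dp[9]=9
Minimum coins for 9 = 9


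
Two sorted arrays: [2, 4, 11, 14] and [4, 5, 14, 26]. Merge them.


Compare heads, take smaller each step.
Merged: [2, 4, 4, 5, 11, 14, 14, 26]


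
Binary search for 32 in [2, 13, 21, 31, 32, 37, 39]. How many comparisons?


Search for 32:
[0,6] mid=3 arr[3]=31
[4,6] mid=5 arr[5]=37
[4,4] mid=4 arr[4]=32
Total: 3 comparisons


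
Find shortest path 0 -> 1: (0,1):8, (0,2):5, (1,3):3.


Dijkstra from 0:
Distances: {0: 0, 1: 8, 2: 5, 3: 11}
Shortest distance to 1 = 8, path = [0, 1]


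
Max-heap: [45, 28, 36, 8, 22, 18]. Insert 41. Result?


Append 41: [45, 28, 36, 8, 22, 18, 41]
Bubble up: swap idx 6(41) with idx 2(36)
Result: [45, 28, 41, 8, 22, 18, 36]


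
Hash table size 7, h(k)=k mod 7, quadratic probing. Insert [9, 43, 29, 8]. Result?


Insertions: 9->slot 2; 43->slot 1; 29->slot 5; 8->slot 3
Table: [None, 43, 9, 8, None, 29, None]


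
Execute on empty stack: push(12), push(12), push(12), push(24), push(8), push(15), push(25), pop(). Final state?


push(12) -> [12]
push(12) -> [12, 12]
push(12) -> [12, 12, 12]
push(24) -> [12, 12, 12, 24]
push(8) -> [12, 12, 12, 24, 8]
push(15) -> [12, 12, 12, 24, 8, 15]
push(25) -> [12, 12, 12, 24, 8, 15, 25]
pop() returns 25 -> [12, 12, 12, 24, 8, 15]
Final stack (bottom to top): [12, 12, 12, 24, 8, 15]


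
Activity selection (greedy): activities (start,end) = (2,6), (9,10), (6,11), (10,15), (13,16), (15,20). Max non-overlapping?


Greedy: pick earliest-ending, then skip overlaps.
Selected (4 activities): [(2, 6), (9, 10), (10, 15), (15, 20)]


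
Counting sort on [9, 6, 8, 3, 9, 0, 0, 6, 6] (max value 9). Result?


Count array: [2, 0, 0, 1, 0, 0, 3, 0, 1, 2]
Reconstruct: [0, 0, 3, 6, 6, 6, 8, 9, 9]


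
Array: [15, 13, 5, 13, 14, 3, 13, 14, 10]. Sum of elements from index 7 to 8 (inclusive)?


Prefix sums: [0, 15, 28, 33, 46, 60, 63, 76, 90, 100]
Sum[7..8] = prefix[9] - prefix[7] = 100 - 76 = 24


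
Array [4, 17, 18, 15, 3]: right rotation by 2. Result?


Right rotate by 2: [15, 3, 4, 17, 18]


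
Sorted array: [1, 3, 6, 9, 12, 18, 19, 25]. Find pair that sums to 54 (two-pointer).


Two pointers: lo=0, hi=7
No pair sums to 54


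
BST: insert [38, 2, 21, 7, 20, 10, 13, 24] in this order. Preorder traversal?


Root = 38; build tree by BST insertion.
Preorder traversal: [38, 2, 21, 7, 20, 10, 13, 24]


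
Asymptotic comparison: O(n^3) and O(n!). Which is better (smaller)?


cubic grows slower than factorial
O(n^3) is asymptotically smaller; O(n!) grows faster


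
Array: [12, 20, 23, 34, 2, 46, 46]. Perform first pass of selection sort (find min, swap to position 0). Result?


After one pass: [2, 20, 23, 34, 12, 46, 46]


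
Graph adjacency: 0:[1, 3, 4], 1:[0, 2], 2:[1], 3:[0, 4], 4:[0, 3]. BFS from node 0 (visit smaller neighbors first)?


BFS queue: start with [0]
Visit order: [0, 1, 3, 4, 2]


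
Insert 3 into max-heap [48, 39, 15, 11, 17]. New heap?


Append 3: [48, 39, 15, 11, 17, 3]
Bubble up: no swaps needed
Result: [48, 39, 15, 11, 17, 3]


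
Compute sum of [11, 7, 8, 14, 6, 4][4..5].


Prefix sums: [0, 11, 18, 26, 40, 46, 50]
Sum[4..5] = prefix[6] - prefix[4] = 50 - 40 = 10


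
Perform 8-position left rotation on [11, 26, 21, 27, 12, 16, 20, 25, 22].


Left rotate by 8: [22, 11, 26, 21, 27, 12, 16, 20, 25]


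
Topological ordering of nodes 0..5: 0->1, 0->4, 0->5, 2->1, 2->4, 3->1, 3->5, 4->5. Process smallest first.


Kahn's algorithm, process smallest node first
Order: [0, 2, 3, 1, 4, 5]


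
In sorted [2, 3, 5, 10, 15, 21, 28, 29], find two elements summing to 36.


Two pointers: lo=0, hi=7
Found pair: (15, 21) summing to 36


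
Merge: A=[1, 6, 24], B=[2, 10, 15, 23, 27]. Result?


Compare heads, take smaller each step.
Merged: [1, 2, 6, 10, 15, 23, 24, 27]


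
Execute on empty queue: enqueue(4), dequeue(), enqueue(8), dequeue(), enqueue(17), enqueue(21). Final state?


enqueue(4) -> [4]
dequeue() returns 4 -> []
enqueue(8) -> [8]
dequeue() returns 8 -> []
enqueue(17) -> [17]
enqueue(21) -> [17, 21]
Final queue (front to back): [17, 21]


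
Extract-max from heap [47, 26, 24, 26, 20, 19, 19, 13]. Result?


Max = 47
Replace root with last, heapify down
Resulting heap: [26, 26, 24, 13, 20, 19, 19]


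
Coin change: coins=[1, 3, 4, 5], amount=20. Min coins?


dp[0]=0; dp[i]=1+min(dp[i-c] for c in coins)
...dp[15]=3, dp[16]=4, dp[17]=4, dp[18]=4, dp[19]=4, dp[20]=4
Minimum coins for 20 = 4


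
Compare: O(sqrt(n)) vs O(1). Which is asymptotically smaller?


constant grows slower than sublinear
O(1) is asymptotically smaller; O(sqrt(n)) grows faster


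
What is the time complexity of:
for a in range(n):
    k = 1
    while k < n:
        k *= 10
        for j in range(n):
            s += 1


Per nesting level: O(n) * O(log n) * O(n) = O(n^2 log n)
Complexity: O(n^2 log n)


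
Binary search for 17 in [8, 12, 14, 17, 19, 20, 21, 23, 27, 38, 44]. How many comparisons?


Search for 17:
[0,10] mid=5 arr[5]=20
[0,4] mid=2 arr[2]=14
[3,4] mid=3 arr[3]=17
Total: 3 comparisons


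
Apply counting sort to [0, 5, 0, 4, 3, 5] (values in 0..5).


Count array: [2, 0, 0, 1, 1, 2]
Reconstruct: [0, 0, 3, 4, 5, 5]


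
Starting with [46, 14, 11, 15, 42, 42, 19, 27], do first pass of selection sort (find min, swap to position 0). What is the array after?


After one pass: [11, 14, 46, 15, 42, 42, 19, 27]


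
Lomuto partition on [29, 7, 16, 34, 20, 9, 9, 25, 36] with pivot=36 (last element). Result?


Elements <= 36 go left of pivot.
Result: [29, 7, 16, 34, 20, 9, 9, 25, 36], pivot at index 8


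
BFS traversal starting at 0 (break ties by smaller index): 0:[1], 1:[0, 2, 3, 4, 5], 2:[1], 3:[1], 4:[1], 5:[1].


BFS queue: start with [0]
Visit order: [0, 1, 2, 3, 4, 5]


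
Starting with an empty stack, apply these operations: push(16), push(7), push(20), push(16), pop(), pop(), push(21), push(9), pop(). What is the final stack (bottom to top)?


push(16) -> [16]
push(7) -> [16, 7]
push(20) -> [16, 7, 20]
push(16) -> [16, 7, 20, 16]
pop() returns 16 -> [16, 7, 20]
pop() returns 20 -> [16, 7]
push(21) -> [16, 7, 21]
push(9) -> [16, 7, 21, 9]
pop() returns 9 -> [16, 7, 21]
Final stack (bottom to top): [16, 7, 21]


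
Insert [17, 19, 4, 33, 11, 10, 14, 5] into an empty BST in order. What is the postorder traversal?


Root = 17; build tree by BST insertion.
Postorder traversal: [5, 10, 14, 11, 4, 33, 19, 17]


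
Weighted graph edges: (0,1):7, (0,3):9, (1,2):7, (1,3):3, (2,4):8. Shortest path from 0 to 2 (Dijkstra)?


Dijkstra from 0:
Distances: {0: 0, 1: 7, 2: 14, 3: 9, 4: 22}
Shortest distance to 2 = 14, path = [0, 1, 2]


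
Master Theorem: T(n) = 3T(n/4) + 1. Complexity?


a=3, b=4, c=0. log_4(3)=0.792 > c=0. Case 1: O(n^log_b(a)) = O(n^0.792)
Complexity: O(n^0.792)


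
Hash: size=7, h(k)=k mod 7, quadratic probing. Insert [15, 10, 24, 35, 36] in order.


Insertions: 15->slot 1; 10->slot 3; 24->slot 4; 35->slot 0; 36->slot 2
Table: [35, 15, 36, 10, 24, None, None]


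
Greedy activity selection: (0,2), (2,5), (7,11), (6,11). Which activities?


Greedy: pick earliest-ending, then skip overlaps.
Selected (3 activities): [(0, 2), (2, 5), (7, 11)]


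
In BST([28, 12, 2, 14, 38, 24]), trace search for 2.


BST root = 28
Search for 2: compare at each node
Path: [28, 12, 2]


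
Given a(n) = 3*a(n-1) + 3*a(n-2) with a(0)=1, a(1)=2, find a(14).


Build bottom-up:
...a(12)=5372001, a(13)=20366802, a(14)=3*20366802+3*5372001=77216409


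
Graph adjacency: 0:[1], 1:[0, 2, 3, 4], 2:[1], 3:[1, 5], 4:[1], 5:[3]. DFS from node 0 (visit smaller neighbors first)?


DFS stack-based: start with [0]
Visit order: [0, 1, 2, 3, 5, 4]


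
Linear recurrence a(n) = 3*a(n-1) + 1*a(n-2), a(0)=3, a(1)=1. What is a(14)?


Build bottom-up:
...a(12)=891723, a(13)=2945161, a(14)=3*2945161+1*891723=9727206


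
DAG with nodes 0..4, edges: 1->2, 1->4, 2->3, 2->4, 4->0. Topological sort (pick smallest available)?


Kahn's algorithm, process smallest node first
Order: [1, 2, 3, 4, 0]


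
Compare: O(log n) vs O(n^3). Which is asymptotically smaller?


logarithmic grows slower than cubic
O(log n) is asymptotically smaller; O(n^3) grows faster


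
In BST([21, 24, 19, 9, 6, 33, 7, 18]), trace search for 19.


BST root = 21
Search for 19: compare at each node
Path: [21, 19]


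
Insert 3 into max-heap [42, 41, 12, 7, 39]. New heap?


Append 3: [42, 41, 12, 7, 39, 3]
Bubble up: no swaps needed
Result: [42, 41, 12, 7, 39, 3]


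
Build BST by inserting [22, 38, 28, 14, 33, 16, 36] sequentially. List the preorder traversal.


Root = 22; build tree by BST insertion.
Preorder traversal: [22, 14, 16, 38, 28, 33, 36]


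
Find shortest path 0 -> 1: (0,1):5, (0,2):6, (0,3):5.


Dijkstra from 0:
Distances: {0: 0, 1: 5, 2: 6, 3: 5}
Shortest distance to 1 = 5, path = [0, 1]


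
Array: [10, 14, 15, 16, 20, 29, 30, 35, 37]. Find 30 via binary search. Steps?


Search for 30:
[0,8] mid=4 arr[4]=20
[5,8] mid=6 arr[6]=30
Total: 2 comparisons


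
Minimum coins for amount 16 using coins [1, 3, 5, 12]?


dp[0]=0; dp[i]=1+min(dp[i-c] for c in coins)
...dp[11]=3, dp[12]=1, dp[13]=2, dp[14]=3, dp[15]=2, dp[16]=3
Minimum coins for 16 = 3


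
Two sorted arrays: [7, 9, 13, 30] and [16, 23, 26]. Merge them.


Compare heads, take smaller each step.
Merged: [7, 9, 13, 16, 23, 26, 30]


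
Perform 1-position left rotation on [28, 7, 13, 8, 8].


Left rotate by 1: [7, 13, 8, 8, 28]


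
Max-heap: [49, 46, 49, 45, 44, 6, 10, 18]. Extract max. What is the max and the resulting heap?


Max = 49
Replace root with last, heapify down
Resulting heap: [49, 46, 18, 45, 44, 6, 10]


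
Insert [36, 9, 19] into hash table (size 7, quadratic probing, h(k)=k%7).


Insertions: 36->slot 1; 9->slot 2; 19->slot 5
Table: [None, 36, 9, None, None, 19, None]


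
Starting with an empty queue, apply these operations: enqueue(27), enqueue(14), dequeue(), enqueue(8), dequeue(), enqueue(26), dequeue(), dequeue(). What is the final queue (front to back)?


enqueue(27) -> [27]
enqueue(14) -> [27, 14]
dequeue() returns 27 -> [14]
enqueue(8) -> [14, 8]
dequeue() returns 14 -> [8]
enqueue(26) -> [8, 26]
dequeue() returns 8 -> [26]
dequeue() returns 26 -> []
Final queue (front to back): []


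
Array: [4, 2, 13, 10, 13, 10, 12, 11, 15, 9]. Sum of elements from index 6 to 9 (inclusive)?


Prefix sums: [0, 4, 6, 19, 29, 42, 52, 64, 75, 90, 99]
Sum[6..9] = prefix[10] - prefix[6] = 99 - 52 = 47


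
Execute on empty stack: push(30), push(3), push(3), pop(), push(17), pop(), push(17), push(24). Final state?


push(30) -> [30]
push(3) -> [30, 3]
push(3) -> [30, 3, 3]
pop() returns 3 -> [30, 3]
push(17) -> [30, 3, 17]
pop() returns 17 -> [30, 3]
push(17) -> [30, 3, 17]
push(24) -> [30, 3, 17, 24]
Final stack (bottom to top): [30, 3, 17, 24]


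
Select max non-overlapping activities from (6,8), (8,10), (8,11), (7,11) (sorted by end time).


Greedy: pick earliest-ending, then skip overlaps.
Selected (2 activities): [(6, 8), (8, 10)]


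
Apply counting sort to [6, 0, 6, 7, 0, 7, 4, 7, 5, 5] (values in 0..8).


Count array: [2, 0, 0, 0, 1, 2, 2, 3, 0]
Reconstruct: [0, 0, 4, 5, 5, 6, 6, 7, 7, 7]


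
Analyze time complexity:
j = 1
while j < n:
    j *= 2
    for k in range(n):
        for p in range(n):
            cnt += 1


Per nesting level: O(log n) * O(n) * O(n) = O(n^2 log n)
Complexity: O(n^2 log n)


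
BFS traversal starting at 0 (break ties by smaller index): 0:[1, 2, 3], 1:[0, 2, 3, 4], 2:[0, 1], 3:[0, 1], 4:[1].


BFS queue: start with [0]
Visit order: [0, 1, 2, 3, 4]


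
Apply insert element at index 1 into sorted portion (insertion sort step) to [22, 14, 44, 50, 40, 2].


After one pass: [14, 22, 44, 50, 40, 2]


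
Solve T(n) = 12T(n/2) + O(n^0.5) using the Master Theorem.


a=12, b=2, c=0.5. log_2(12)=3.585 > c=0.5. Case 1: O(n^log_b(a)) = O(n^3.585)
Complexity: O(n^3.585)


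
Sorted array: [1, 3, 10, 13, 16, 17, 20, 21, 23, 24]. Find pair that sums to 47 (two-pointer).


Two pointers: lo=0, hi=9
Found pair: (23, 24) summing to 47


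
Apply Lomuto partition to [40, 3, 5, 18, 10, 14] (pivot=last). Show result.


Elements <= 14 go left of pivot.
Result: [3, 5, 10, 14, 40, 18], pivot at index 3


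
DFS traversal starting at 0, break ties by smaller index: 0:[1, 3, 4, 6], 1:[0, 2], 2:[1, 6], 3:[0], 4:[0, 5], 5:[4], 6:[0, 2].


DFS stack-based: start with [0]
Visit order: [0, 1, 2, 6, 3, 4, 5]


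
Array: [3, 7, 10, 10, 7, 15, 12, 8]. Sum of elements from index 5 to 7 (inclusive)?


Prefix sums: [0, 3, 10, 20, 30, 37, 52, 64, 72]
Sum[5..7] = prefix[8] - prefix[5] = 72 - 37 = 35


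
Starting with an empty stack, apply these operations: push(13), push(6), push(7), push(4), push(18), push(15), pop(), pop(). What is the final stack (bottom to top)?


push(13) -> [13]
push(6) -> [13, 6]
push(7) -> [13, 6, 7]
push(4) -> [13, 6, 7, 4]
push(18) -> [13, 6, 7, 4, 18]
push(15) -> [13, 6, 7, 4, 18, 15]
pop() returns 15 -> [13, 6, 7, 4, 18]
pop() returns 18 -> [13, 6, 7, 4]
Final stack (bottom to top): [13, 6, 7, 4]


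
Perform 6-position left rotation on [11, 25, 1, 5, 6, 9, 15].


Left rotate by 6: [15, 11, 25, 1, 5, 6, 9]


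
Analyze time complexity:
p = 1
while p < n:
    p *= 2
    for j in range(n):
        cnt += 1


Per nesting level: O(log n) * O(n) = O(n log n)
Complexity: O(n log n)


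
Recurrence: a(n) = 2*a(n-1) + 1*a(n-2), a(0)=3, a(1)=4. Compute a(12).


Build bottom-up:
...a(10)=12467, a(11)=30098, a(12)=2*30098+1*12467=72663


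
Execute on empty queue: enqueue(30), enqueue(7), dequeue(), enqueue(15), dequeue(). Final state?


enqueue(30) -> [30]
enqueue(7) -> [30, 7]
dequeue() returns 30 -> [7]
enqueue(15) -> [7, 15]
dequeue() returns 7 -> [15]
Final queue (front to back): [15]


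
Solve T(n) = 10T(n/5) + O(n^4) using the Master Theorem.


a=10, b=5, c=4. log_5(10)=1.431 < c=4. Case 3: O(n^c) = O(n^4)
Complexity: O(n^4)


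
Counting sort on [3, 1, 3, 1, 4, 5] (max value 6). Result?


Count array: [0, 2, 0, 2, 1, 1, 0]
Reconstruct: [1, 1, 3, 3, 4, 5]


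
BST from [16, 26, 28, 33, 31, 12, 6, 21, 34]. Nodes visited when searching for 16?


BST root = 16
Search for 16: compare at each node
Path: [16]


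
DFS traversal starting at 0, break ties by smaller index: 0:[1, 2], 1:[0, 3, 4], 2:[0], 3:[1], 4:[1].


DFS stack-based: start with [0]
Visit order: [0, 1, 3, 4, 2]


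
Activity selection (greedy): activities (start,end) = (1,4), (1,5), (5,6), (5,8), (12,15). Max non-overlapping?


Greedy: pick earliest-ending, then skip overlaps.
Selected (3 activities): [(1, 4), (5, 6), (12, 15)]


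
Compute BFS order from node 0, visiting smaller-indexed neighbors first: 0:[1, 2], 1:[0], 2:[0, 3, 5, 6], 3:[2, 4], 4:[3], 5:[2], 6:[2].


BFS queue: start with [0]
Visit order: [0, 1, 2, 3, 5, 6, 4]


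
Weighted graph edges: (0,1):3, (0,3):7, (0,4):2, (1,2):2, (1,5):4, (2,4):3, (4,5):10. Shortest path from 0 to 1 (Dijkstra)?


Dijkstra from 0:
Distances: {0: 0, 1: 3, 2: 5, 3: 7, 4: 2, 5: 7}
Shortest distance to 1 = 3, path = [0, 1]


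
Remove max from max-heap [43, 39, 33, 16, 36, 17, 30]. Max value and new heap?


Max = 43
Replace root with last, heapify down
Resulting heap: [39, 36, 33, 16, 30, 17]


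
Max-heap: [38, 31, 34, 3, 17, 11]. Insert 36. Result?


Append 36: [38, 31, 34, 3, 17, 11, 36]
Bubble up: swap idx 6(36) with idx 2(34)
Result: [38, 31, 36, 3, 17, 11, 34]


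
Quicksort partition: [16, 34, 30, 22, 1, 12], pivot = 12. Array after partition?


Elements <= 12 go left of pivot.
Result: [1, 12, 30, 22, 16, 34], pivot at index 1


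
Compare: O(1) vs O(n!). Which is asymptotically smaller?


constant grows slower than factorial
O(1) is asymptotically smaller; O(n!) grows faster


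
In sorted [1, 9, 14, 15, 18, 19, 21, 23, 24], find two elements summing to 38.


Two pointers: lo=0, hi=8
Found pair: (14, 24) summing to 38


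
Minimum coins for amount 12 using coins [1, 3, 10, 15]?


dp[0]=0; dp[i]=1+min(dp[i-c] for c in coins)
...dp[7]=3, dp[8]=4, dp[9]=3, dp[10]=1, dp[11]=2, dp[12]=3
Minimum coins for 12 = 3


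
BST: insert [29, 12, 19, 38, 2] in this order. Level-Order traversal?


Root = 29; build tree by BST insertion.
Level-Order traversal: [29, 12, 38, 2, 19]


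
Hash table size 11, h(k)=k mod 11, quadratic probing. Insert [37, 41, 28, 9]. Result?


Insertions: 37->slot 4; 41->slot 8; 28->slot 6; 9->slot 9
Table: [None, None, None, None, 37, None, 28, None, 41, 9, None]


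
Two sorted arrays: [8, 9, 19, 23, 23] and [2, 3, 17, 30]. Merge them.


Compare heads, take smaller each step.
Merged: [2, 3, 8, 9, 17, 19, 23, 23, 30]


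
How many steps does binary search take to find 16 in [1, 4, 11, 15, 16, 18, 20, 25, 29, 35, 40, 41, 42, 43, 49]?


Search for 16:
[0,14] mid=7 arr[7]=25
[0,6] mid=3 arr[3]=15
[4,6] mid=5 arr[5]=18
[4,4] mid=4 arr[4]=16
Total: 4 comparisons


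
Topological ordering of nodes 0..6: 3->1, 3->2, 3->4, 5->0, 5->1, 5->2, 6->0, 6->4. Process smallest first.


Kahn's algorithm, process smallest node first
Order: [3, 5, 1, 2, 6, 0, 4]


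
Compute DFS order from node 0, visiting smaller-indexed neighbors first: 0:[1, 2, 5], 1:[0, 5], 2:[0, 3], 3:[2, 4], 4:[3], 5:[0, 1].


DFS stack-based: start with [0]
Visit order: [0, 1, 5, 2, 3, 4]


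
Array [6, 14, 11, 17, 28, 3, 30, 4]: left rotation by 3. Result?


Left rotate by 3: [17, 28, 3, 30, 4, 6, 14, 11]


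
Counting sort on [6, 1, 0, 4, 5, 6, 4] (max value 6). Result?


Count array: [1, 1, 0, 0, 2, 1, 2]
Reconstruct: [0, 1, 4, 4, 5, 6, 6]


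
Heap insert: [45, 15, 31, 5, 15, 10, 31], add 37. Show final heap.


Append 37: [45, 15, 31, 5, 15, 10, 31, 37]
Bubble up: swap idx 7(37) with idx 3(5); swap idx 3(37) with idx 1(15)
Result: [45, 37, 31, 15, 15, 10, 31, 5]


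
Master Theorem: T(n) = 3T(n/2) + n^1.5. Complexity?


a=3, b=2, c=1.5. log_2(3)=1.585 > c=1.5. Case 1: O(n^log_b(a)) = O(n^1.585)
Complexity: O(n^1.585)


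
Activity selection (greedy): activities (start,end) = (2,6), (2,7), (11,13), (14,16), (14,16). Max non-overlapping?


Greedy: pick earliest-ending, then skip overlaps.
Selected (3 activities): [(2, 6), (11, 13), (14, 16)]


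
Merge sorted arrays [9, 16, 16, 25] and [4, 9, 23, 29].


Compare heads, take smaller each step.
Merged: [4, 9, 9, 16, 16, 23, 25, 29]


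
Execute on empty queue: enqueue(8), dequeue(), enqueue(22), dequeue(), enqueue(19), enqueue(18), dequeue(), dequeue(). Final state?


enqueue(8) -> [8]
dequeue() returns 8 -> []
enqueue(22) -> [22]
dequeue() returns 22 -> []
enqueue(19) -> [19]
enqueue(18) -> [19, 18]
dequeue() returns 19 -> [18]
dequeue() returns 18 -> []
Final queue (front to back): []


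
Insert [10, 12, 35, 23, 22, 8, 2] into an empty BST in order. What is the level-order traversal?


Root = 10; build tree by BST insertion.
Level-Order traversal: [10, 8, 12, 2, 35, 23, 22]


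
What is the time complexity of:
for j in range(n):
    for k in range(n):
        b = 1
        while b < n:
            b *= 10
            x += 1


Per nesting level: O(n) * O(n) * O(log n) = O(n^2 log n)
Complexity: O(n^2 log n)


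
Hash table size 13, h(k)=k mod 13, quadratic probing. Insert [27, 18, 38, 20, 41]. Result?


Insertions: 27->slot 1; 18->slot 5; 38->slot 12; 20->slot 7; 41->slot 2
Table: [None, 27, 41, None, None, 18, None, 20, None, None, None, None, 38]


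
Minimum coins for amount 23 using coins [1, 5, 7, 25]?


dp[0]=0; dp[i]=1+min(dp[i-c] for c in coins)
...dp[18]=4, dp[19]=3, dp[20]=4, dp[21]=3, dp[22]=4, dp[23]=5
Minimum coins for 23 = 5


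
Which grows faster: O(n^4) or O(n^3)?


cubic grows slower than quartic
O(n^3) is asymptotically smaller; O(n^4) grows faster


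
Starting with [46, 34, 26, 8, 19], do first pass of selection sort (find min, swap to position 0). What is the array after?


After one pass: [8, 34, 26, 46, 19]


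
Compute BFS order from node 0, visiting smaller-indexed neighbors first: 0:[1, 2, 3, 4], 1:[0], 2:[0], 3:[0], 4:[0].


BFS queue: start with [0]
Visit order: [0, 1, 2, 3, 4]


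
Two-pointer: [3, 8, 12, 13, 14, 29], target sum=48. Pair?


Two pointers: lo=0, hi=5
No pair sums to 48


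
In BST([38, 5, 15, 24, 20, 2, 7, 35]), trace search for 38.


BST root = 38
Search for 38: compare at each node
Path: [38]


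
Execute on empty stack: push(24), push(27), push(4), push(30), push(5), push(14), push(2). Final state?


push(24) -> [24]
push(27) -> [24, 27]
push(4) -> [24, 27, 4]
push(30) -> [24, 27, 4, 30]
push(5) -> [24, 27, 4, 30, 5]
push(14) -> [24, 27, 4, 30, 5, 14]
push(2) -> [24, 27, 4, 30, 5, 14, 2]
Final stack (bottom to top): [24, 27, 4, 30, 5, 14, 2]


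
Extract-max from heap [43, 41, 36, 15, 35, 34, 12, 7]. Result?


Max = 43
Replace root with last, heapify down
Resulting heap: [41, 35, 36, 15, 7, 34, 12]


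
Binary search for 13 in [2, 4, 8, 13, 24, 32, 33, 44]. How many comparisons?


Search for 13:
[0,7] mid=3 arr[3]=13
Total: 1 comparisons


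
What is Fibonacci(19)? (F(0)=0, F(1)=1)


F(n)=F(n-1)+F(n-2)
...F(17)=1597, F(18)=2584, F(19)=4181


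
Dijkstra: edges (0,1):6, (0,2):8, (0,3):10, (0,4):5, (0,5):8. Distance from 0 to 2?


Dijkstra from 0:
Distances: {0: 0, 1: 6, 2: 8, 3: 10, 4: 5, 5: 8}
Shortest distance to 2 = 8, path = [0, 2]


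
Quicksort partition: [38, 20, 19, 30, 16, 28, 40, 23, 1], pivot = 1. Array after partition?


Elements <= 1 go left of pivot.
Result: [1, 20, 19, 30, 16, 28, 40, 23, 38], pivot at index 0


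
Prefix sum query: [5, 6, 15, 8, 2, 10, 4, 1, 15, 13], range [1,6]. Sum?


Prefix sums: [0, 5, 11, 26, 34, 36, 46, 50, 51, 66, 79]
Sum[1..6] = prefix[7] - prefix[1] = 50 - 5 = 45


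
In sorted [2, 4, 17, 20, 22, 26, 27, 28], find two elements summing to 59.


Two pointers: lo=0, hi=7
No pair sums to 59


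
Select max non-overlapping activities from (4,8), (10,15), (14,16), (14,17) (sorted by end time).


Greedy: pick earliest-ending, then skip overlaps.
Selected (2 activities): [(4, 8), (10, 15)]


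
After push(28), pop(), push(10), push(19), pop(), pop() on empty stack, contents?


push(28) -> [28]
pop() returns 28 -> []
push(10) -> [10]
push(19) -> [10, 19]
pop() returns 19 -> [10]
pop() returns 10 -> []
Final stack (bottom to top): []


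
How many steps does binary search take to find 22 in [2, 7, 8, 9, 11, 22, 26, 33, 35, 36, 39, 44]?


Search for 22:
[0,11] mid=5 arr[5]=22
Total: 1 comparisons


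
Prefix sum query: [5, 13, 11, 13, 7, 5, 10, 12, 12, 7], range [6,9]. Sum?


Prefix sums: [0, 5, 18, 29, 42, 49, 54, 64, 76, 88, 95]
Sum[6..9] = prefix[10] - prefix[6] = 95 - 54 = 41


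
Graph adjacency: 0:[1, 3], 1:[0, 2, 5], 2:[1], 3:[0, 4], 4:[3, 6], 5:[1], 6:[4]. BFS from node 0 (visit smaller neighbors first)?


BFS queue: start with [0]
Visit order: [0, 1, 3, 2, 5, 4, 6]


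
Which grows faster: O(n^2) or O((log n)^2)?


polylogarithmic grows slower than quadratic
O((log n)^2) is asymptotically smaller; O(n^2) grows faster


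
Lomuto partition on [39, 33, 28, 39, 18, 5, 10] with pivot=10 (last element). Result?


Elements <= 10 go left of pivot.
Result: [5, 10, 28, 39, 18, 39, 33], pivot at index 1


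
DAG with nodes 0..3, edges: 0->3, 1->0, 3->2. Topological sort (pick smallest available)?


Kahn's algorithm, process smallest node first
Order: [1, 0, 3, 2]


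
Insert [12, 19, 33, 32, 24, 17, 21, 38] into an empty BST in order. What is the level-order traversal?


Root = 12; build tree by BST insertion.
Level-Order traversal: [12, 19, 17, 33, 32, 38, 24, 21]


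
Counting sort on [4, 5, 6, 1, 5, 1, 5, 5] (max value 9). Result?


Count array: [0, 2, 0, 0, 1, 4, 1, 0, 0, 0]
Reconstruct: [1, 1, 4, 5, 5, 5, 5, 6]


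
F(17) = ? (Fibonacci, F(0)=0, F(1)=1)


F(n)=F(n-1)+F(n-2)
...F(15)=610, F(16)=987, F(17)=1597


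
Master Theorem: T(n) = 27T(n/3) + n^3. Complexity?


a=27, b=3, c=3. log_3(27)=3 = c=3. Case 2: O(n^c log n) = O(n^3 log n)
Complexity: O(n^3 log n)


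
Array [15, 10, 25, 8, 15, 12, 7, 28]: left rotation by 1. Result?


Left rotate by 1: [10, 25, 8, 15, 12, 7, 28, 15]


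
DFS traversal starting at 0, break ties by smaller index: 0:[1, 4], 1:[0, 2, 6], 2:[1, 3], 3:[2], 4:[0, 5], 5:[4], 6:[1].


DFS stack-based: start with [0]
Visit order: [0, 1, 2, 3, 6, 4, 5]


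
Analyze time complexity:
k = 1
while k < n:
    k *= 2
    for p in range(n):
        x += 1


Per nesting level: O(log n) * O(n) = O(n log n)
Complexity: O(n log n)


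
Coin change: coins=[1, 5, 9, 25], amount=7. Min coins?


dp[0]=0; dp[i]=1+min(dp[i-c] for c in coins)
...dp[2]=2, dp[3]=3, dp[4]=4, dp[5]=1, dp[6]=2, dp[7]=3
Minimum coins for 7 = 3


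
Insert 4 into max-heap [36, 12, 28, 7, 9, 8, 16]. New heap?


Append 4: [36, 12, 28, 7, 9, 8, 16, 4]
Bubble up: no swaps needed
Result: [36, 12, 28, 7, 9, 8, 16, 4]


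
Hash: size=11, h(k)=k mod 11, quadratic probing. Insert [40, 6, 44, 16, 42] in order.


Insertions: 40->slot 7; 6->slot 6; 44->slot 0; 16->slot 5; 42->slot 9
Table: [44, None, None, None, None, 16, 6, 40, None, 42, None]


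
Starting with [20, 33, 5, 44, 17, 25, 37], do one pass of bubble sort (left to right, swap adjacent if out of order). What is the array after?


After one pass: [20, 5, 33, 17, 25, 37, 44]


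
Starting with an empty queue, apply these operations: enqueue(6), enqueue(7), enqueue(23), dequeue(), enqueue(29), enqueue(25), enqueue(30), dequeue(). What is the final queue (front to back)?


enqueue(6) -> [6]
enqueue(7) -> [6, 7]
enqueue(23) -> [6, 7, 23]
dequeue() returns 6 -> [7, 23]
enqueue(29) -> [7, 23, 29]
enqueue(25) -> [7, 23, 29, 25]
enqueue(30) -> [7, 23, 29, 25, 30]
dequeue() returns 7 -> [23, 29, 25, 30]
Final queue (front to back): [23, 29, 25, 30]


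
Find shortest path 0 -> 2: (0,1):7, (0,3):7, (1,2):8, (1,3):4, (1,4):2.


Dijkstra from 0:
Distances: {0: 0, 1: 7, 2: 15, 3: 7, 4: 9}
Shortest distance to 2 = 15, path = [0, 1, 2]


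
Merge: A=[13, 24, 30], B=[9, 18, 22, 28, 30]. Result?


Compare heads, take smaller each step.
Merged: [9, 13, 18, 22, 24, 28, 30, 30]


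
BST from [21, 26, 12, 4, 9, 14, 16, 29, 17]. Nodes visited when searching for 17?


BST root = 21
Search for 17: compare at each node
Path: [21, 12, 14, 16, 17]


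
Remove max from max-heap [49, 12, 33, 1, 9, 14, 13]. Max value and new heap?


Max = 49
Replace root with last, heapify down
Resulting heap: [33, 12, 14, 1, 9, 13]


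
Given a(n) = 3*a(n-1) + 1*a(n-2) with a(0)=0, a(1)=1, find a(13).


Build bottom-up:
...a(11)=141481, a(12)=467280, a(13)=3*467280+1*141481=1543321


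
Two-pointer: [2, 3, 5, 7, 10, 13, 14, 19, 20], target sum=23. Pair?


Two pointers: lo=0, hi=8
Found pair: (3, 20) summing to 23


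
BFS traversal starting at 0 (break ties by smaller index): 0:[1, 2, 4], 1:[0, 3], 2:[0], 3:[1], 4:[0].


BFS queue: start with [0]
Visit order: [0, 1, 2, 4, 3]


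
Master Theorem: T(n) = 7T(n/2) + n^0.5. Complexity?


a=7, b=2, c=0.5. log_2(7)=2.807 > c=0.5. Case 1: O(n^log_b(a)) = O(n^2.807)
Complexity: O(n^2.807)


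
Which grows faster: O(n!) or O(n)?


linear grows slower than factorial
O(n) is asymptotically smaller; O(n!) grows faster


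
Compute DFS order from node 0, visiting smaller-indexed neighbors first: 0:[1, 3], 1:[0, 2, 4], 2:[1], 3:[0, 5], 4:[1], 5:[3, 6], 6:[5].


DFS stack-based: start with [0]
Visit order: [0, 1, 2, 4, 3, 5, 6]


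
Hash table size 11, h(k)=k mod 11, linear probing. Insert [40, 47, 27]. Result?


Insertions: 40->slot 7; 47->slot 3; 27->slot 5
Table: [None, None, None, 47, None, 27, None, 40, None, None, None]


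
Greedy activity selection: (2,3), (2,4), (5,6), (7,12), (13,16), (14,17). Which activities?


Greedy: pick earliest-ending, then skip overlaps.
Selected (4 activities): [(2, 3), (5, 6), (7, 12), (13, 16)]


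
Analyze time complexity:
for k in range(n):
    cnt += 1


Per nesting level: O(n) = O(n)
Complexity: O(n)


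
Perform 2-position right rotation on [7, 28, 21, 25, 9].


Right rotate by 2: [25, 9, 7, 28, 21]


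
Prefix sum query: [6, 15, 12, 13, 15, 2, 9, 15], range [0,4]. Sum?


Prefix sums: [0, 6, 21, 33, 46, 61, 63, 72, 87]
Sum[0..4] = prefix[5] - prefix[0] = 61 - 0 = 61


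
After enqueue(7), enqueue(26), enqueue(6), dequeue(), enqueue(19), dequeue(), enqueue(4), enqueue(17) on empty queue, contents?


enqueue(7) -> [7]
enqueue(26) -> [7, 26]
enqueue(6) -> [7, 26, 6]
dequeue() returns 7 -> [26, 6]
enqueue(19) -> [26, 6, 19]
dequeue() returns 26 -> [6, 19]
enqueue(4) -> [6, 19, 4]
enqueue(17) -> [6, 19, 4, 17]
Final queue (front to back): [6, 19, 4, 17]


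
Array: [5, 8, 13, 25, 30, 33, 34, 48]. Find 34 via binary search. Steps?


Search for 34:
[0,7] mid=3 arr[3]=25
[4,7] mid=5 arr[5]=33
[6,7] mid=6 arr[6]=34
Total: 3 comparisons


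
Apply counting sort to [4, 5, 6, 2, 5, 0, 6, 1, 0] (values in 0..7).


Count array: [2, 1, 1, 0, 1, 2, 2, 0]
Reconstruct: [0, 0, 1, 2, 4, 5, 5, 6, 6]


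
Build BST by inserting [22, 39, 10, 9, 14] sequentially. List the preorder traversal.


Root = 22; build tree by BST insertion.
Preorder traversal: [22, 10, 9, 14, 39]


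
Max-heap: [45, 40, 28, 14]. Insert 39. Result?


Append 39: [45, 40, 28, 14, 39]
Bubble up: no swaps needed
Result: [45, 40, 28, 14, 39]


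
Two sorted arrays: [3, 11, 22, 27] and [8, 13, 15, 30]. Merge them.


Compare heads, take smaller each step.
Merged: [3, 8, 11, 13, 15, 22, 27, 30]


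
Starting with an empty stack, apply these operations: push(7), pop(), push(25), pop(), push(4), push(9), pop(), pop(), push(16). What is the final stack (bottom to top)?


push(7) -> [7]
pop() returns 7 -> []
push(25) -> [25]
pop() returns 25 -> []
push(4) -> [4]
push(9) -> [4, 9]
pop() returns 9 -> [4]
pop() returns 4 -> []
push(16) -> [16]
Final stack (bottom to top): [16]


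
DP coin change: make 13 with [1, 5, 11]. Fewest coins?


dp[0]=0; dp[i]=1+min(dp[i-c] for c in coins)
...dp[8]=4, dp[9]=5, dp[10]=2, dp[11]=1, dp[12]=2, dp[13]=3
Minimum coins for 13 = 3


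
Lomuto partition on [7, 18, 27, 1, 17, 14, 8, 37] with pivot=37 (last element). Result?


Elements <= 37 go left of pivot.
Result: [7, 18, 27, 1, 17, 14, 8, 37], pivot at index 7


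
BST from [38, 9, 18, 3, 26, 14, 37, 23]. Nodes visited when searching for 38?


BST root = 38
Search for 38: compare at each node
Path: [38]


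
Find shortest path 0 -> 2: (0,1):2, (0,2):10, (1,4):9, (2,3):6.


Dijkstra from 0:
Distances: {0: 0, 1: 2, 2: 10, 3: 16, 4: 11}
Shortest distance to 2 = 10, path = [0, 2]


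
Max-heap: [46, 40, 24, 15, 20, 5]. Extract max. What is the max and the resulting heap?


Max = 46
Replace root with last, heapify down
Resulting heap: [40, 20, 24, 15, 5]


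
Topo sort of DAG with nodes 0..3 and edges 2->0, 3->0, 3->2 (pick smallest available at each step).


Kahn's algorithm, process smallest node first
Order: [1, 3, 2, 0]


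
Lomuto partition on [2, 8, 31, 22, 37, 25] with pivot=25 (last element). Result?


Elements <= 25 go left of pivot.
Result: [2, 8, 22, 25, 37, 31], pivot at index 3


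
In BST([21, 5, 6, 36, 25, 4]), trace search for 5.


BST root = 21
Search for 5: compare at each node
Path: [21, 5]


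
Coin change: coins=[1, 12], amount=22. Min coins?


dp[0]=0; dp[i]=1+min(dp[i-c] for c in coins)
...dp[17]=6, dp[18]=7, dp[19]=8, dp[20]=9, dp[21]=10, dp[22]=11
Minimum coins for 22 = 11


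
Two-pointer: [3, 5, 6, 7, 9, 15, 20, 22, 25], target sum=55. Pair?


Two pointers: lo=0, hi=8
No pair sums to 55


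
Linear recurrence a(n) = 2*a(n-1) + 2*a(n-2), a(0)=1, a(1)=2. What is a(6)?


Build bottom-up:
...a(4)=44, a(5)=120, a(6)=2*120+2*44=328


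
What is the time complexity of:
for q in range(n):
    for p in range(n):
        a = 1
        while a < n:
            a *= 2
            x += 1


Per nesting level: O(n) * O(n) * O(log n) = O(n^2 log n)
Complexity: O(n^2 log n)


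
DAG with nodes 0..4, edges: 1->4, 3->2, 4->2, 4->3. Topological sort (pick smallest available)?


Kahn's algorithm, process smallest node first
Order: [0, 1, 4, 3, 2]


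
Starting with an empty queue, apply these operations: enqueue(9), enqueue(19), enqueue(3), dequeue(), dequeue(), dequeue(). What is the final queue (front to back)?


enqueue(9) -> [9]
enqueue(19) -> [9, 19]
enqueue(3) -> [9, 19, 3]
dequeue() returns 9 -> [19, 3]
dequeue() returns 19 -> [3]
dequeue() returns 3 -> []
Final queue (front to back): []


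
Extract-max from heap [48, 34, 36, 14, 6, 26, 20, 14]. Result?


Max = 48
Replace root with last, heapify down
Resulting heap: [36, 34, 26, 14, 6, 14, 20]


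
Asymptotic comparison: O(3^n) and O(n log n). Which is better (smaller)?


linearithmic grows slower than exponential (base 3)
O(n log n) is asymptotically smaller; O(3^n) grows faster


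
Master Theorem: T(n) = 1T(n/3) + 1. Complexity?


a=1, b=3, c=0. log_3(1)=0 = c=0. Case 2: O(n^c log n) = O(log n)
Complexity: O(log n)


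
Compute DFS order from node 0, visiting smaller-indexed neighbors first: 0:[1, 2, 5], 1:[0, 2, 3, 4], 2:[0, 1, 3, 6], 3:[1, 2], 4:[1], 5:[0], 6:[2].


DFS stack-based: start with [0]
Visit order: [0, 1, 2, 3, 6, 4, 5]


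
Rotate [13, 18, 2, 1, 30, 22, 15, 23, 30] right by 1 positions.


Right rotate by 1: [30, 13, 18, 2, 1, 30, 22, 15, 23]


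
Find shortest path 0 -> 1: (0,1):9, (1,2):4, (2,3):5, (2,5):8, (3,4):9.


Dijkstra from 0:
Distances: {0: 0, 1: 9, 2: 13, 3: 18, 4: 27, 5: 21}
Shortest distance to 1 = 9, path = [0, 1]


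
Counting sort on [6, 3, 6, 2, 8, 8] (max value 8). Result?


Count array: [0, 0, 1, 1, 0, 0, 2, 0, 2]
Reconstruct: [2, 3, 6, 6, 8, 8]


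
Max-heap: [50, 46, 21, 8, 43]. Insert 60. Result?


Append 60: [50, 46, 21, 8, 43, 60]
Bubble up: swap idx 5(60) with idx 2(21); swap idx 2(60) with idx 0(50)
Result: [60, 46, 50, 8, 43, 21]


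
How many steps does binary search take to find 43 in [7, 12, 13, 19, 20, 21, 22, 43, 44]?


Search for 43:
[0,8] mid=4 arr[4]=20
[5,8] mid=6 arr[6]=22
[7,8] mid=7 arr[7]=43
Total: 3 comparisons


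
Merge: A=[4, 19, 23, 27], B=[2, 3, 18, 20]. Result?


Compare heads, take smaller each step.
Merged: [2, 3, 4, 18, 19, 20, 23, 27]


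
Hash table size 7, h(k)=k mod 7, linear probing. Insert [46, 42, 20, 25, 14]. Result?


Insertions: 46->slot 4; 42->slot 0; 20->slot 6; 25->slot 5; 14->slot 1
Table: [42, 14, None, None, 46, 25, 20]


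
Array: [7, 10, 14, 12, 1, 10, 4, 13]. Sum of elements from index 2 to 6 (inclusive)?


Prefix sums: [0, 7, 17, 31, 43, 44, 54, 58, 71]
Sum[2..6] = prefix[7] - prefix[2] = 58 - 17 = 41


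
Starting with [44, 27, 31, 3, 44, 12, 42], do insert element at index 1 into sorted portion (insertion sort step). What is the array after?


After one pass: [27, 44, 31, 3, 44, 12, 42]


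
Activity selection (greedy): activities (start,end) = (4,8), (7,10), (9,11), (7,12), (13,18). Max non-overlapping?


Greedy: pick earliest-ending, then skip overlaps.
Selected (3 activities): [(4, 8), (9, 11), (13, 18)]


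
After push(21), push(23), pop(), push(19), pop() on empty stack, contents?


push(21) -> [21]
push(23) -> [21, 23]
pop() returns 23 -> [21]
push(19) -> [21, 19]
pop() returns 19 -> [21]
Final stack (bottom to top): [21]


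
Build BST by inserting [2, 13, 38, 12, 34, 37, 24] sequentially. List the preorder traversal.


Root = 2; build tree by BST insertion.
Preorder traversal: [2, 13, 12, 38, 34, 24, 37]


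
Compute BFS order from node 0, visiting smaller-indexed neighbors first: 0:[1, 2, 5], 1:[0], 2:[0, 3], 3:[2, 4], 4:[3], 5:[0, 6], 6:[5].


BFS queue: start with [0]
Visit order: [0, 1, 2, 5, 3, 6, 4]


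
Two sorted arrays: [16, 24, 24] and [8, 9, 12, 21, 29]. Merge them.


Compare heads, take smaller each step.
Merged: [8, 9, 12, 16, 21, 24, 24, 29]


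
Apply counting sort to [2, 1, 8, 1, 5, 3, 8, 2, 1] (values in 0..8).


Count array: [0, 3, 2, 1, 0, 1, 0, 0, 2]
Reconstruct: [1, 1, 1, 2, 2, 3, 5, 8, 8]


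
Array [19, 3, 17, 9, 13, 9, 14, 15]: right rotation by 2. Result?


Right rotate by 2: [14, 15, 19, 3, 17, 9, 13, 9]


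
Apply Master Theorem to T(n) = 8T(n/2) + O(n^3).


a=8, b=2, c=3. log_2(8)=3 = c=3. Case 2: O(n^c log n) = O(n^3 log n)
Complexity: O(n^3 log n)


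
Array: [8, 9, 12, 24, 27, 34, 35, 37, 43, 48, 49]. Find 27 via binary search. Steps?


Search for 27:
[0,10] mid=5 arr[5]=34
[0,4] mid=2 arr[2]=12
[3,4] mid=3 arr[3]=24
[4,4] mid=4 arr[4]=27
Total: 4 comparisons


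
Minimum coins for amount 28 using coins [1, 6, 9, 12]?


dp[0]=0; dp[i]=1+min(dp[i-c] for c in coins)
...dp[23]=4, dp[24]=2, dp[25]=3, dp[26]=4, dp[27]=3, dp[28]=4
Minimum coins for 28 = 4


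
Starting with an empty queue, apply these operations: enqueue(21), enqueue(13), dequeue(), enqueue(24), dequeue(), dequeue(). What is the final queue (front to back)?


enqueue(21) -> [21]
enqueue(13) -> [21, 13]
dequeue() returns 21 -> [13]
enqueue(24) -> [13, 24]
dequeue() returns 13 -> [24]
dequeue() returns 24 -> []
Final queue (front to back): []


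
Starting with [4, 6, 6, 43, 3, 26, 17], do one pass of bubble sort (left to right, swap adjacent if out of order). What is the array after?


After one pass: [4, 6, 6, 3, 26, 17, 43]


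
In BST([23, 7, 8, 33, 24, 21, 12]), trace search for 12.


BST root = 23
Search for 12: compare at each node
Path: [23, 7, 8, 21, 12]


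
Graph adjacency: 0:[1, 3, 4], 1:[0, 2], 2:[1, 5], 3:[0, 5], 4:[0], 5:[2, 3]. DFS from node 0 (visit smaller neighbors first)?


DFS stack-based: start with [0]
Visit order: [0, 1, 2, 5, 3, 4]
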